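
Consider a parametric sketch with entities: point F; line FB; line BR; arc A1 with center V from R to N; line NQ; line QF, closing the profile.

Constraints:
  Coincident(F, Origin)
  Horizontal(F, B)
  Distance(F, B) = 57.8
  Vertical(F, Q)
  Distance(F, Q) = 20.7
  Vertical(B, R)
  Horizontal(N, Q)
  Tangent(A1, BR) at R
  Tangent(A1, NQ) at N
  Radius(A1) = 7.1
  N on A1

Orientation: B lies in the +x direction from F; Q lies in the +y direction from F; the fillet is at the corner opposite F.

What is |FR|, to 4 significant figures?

59.38

F is at the origin; FB is horizontal with |FB| = 57.8 and B on the +x side, so B = (57.80, 0.000). FQ is vertical with |FQ| = 20.7 and Q on the +y side, so Q = (0.000, 20.70). The virtual corner opposite F is at (57.80, 20.70). Tangency of A1 to BR means the radius VR is perpendicular to BR and tangency of A1 to NQ means the radius VN is perpendicular to NQ, with radius 7.1, so the center V sits 7.1 in from both sides at V = (50.70, 13.60). That places the tangent points at R = (57.80, 13.60) on BR and N = (50.70, 20.70) on NQ. Then |FR| = |R − F| = 59.38.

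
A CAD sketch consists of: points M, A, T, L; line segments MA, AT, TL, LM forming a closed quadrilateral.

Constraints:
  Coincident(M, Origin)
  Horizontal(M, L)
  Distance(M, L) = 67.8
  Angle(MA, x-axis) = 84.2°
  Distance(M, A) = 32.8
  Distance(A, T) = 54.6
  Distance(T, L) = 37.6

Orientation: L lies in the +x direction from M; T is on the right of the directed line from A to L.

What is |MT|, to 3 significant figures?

35.3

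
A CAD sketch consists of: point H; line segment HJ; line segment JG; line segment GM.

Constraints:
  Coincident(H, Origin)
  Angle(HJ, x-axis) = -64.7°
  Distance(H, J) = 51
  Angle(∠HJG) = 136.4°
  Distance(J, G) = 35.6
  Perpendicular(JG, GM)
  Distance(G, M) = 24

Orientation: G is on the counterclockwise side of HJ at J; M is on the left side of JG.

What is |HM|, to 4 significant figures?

73.39

∠HJG = 136.4°, so JG runs at -64.7° + (180° − 136.4°) = -21.10° from the x-axis; with |JG| = 35.6, G = J + 35.6·(cos -21.10°, sin -21.10°) = (55.01, -58.92). The perpendicularity gives GM at right angles to JG; with |GM| = 24.0 on the left of JG, M = G + 24.0·(0.3600, 0.9330) = (63.65, -36.53). Then |HM| = |M − H| = 73.39.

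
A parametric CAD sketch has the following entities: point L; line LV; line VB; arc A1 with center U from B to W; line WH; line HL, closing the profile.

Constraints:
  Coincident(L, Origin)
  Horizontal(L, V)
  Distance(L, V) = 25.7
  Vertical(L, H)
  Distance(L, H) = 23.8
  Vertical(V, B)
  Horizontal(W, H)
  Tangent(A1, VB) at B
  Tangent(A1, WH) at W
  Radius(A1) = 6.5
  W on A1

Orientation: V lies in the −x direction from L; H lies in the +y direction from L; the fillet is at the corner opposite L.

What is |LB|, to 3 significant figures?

31.0

L is at the origin; LV is horizontal with |LV| = 25.7 and V on the −x side, so V = (-25.7, 0.00). L and H share the same x with |LH| = 23.8 and H on the +y side, so H = (0.00, 23.8). The virtual corner opposite L is at (-25.7, 23.8). Since A1 is tangent to VB there, UB ⟂ VB and tangency of A1 to WH means the radius UW is perpendicular to WH, with radius 6.5, so the center U sits 6.5 in from both sides at U = (-19.2, 17.3). That places the tangent points at B = (-25.7, 17.3) on VB and W = (-19.2, 23.8) on WH. Then |LB| = |B − L| = 31.0.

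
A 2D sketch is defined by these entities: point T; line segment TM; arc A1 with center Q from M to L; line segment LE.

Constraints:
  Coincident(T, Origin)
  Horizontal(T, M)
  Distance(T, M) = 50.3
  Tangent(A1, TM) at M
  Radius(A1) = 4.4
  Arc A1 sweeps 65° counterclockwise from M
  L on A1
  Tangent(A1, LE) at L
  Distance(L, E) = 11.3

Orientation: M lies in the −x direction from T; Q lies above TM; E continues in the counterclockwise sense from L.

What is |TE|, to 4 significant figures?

43.46

T is at the origin; T and M share the same y with |TM| = 50.3 and M on the −x side, so M = (-50.30, 0.000). A1 meets TM tangentially, so QM is at right angles to TM, so Q = M + (0, 4.4) = (-50.30, 4.400). On A1, M sits at bearing -90° from Q; a 65° counterclockwise sweep puts L at bearing -25°, so L = Q + 4.4·(cos -25°, sin -25°) = (-46.31, 2.540). The tangent condition forces QL to be normal to LE, so LE runs along (−sin -25°, cos -25°); with |LE| = 11.3, E = (-41.54, 12.78). Then |TE| = |E − T| = 43.46.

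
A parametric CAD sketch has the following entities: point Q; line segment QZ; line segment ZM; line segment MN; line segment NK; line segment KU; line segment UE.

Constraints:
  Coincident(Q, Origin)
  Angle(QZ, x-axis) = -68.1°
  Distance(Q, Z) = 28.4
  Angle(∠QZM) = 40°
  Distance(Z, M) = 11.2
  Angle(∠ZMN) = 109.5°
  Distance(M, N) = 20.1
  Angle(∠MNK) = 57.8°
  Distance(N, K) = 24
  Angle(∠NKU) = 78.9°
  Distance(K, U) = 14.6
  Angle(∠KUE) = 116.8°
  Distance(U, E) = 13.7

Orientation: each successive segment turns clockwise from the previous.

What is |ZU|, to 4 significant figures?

0.4985

∠MNK = 57.8° gives NK at -40.80° from the x-axis; with |NK| = 24.0, K = (21.89, -16.88). ∠NKU = 78.9° gives KU at -141.9° from the x-axis; with |KU| = 14.6, U = (10.40, -25.89). Then |ZU| = |U − Z| = 0.4985.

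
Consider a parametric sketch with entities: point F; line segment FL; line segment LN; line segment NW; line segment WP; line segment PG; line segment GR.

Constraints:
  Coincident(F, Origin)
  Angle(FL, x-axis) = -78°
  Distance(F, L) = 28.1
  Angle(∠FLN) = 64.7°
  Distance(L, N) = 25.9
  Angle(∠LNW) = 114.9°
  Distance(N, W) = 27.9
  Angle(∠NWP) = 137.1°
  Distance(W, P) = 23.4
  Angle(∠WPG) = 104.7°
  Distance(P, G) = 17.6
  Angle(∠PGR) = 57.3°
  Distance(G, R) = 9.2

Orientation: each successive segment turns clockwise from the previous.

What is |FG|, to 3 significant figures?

21.2

F is at the origin; FL runs at -78.0° with length 28.1, so L = (5.84, -27.5). ∠FLN = 64.7° gives LN at 167° from the x-axis; with |LN| = 25.9, N = (-19.4, -21.5). ∠LNW = 114.9° gives NW at 102° from the x-axis; with |NW| = 27.9, W = (-25.0, 5.80). ∠NWP = 137.1° gives WP at 58.7° from the x-axis; with |WP| = 23.4, P = (-12.8, 25.8). ∠WPG = 104.7° gives PG at -16.6° from the x-axis; with |PG| = 17.6, G = (4.05, 20.8). Then |FG| = |G − F| = 21.2.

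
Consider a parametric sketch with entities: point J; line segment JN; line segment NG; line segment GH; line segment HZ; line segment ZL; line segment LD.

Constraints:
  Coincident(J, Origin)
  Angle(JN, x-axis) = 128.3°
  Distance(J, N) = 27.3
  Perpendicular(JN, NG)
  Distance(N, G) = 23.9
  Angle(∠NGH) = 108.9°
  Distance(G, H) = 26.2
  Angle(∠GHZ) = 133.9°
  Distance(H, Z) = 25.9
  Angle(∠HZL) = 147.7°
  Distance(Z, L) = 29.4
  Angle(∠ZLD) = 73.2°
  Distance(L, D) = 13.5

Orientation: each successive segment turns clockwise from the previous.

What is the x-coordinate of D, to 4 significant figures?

7.575

∠HZL = 147.7° gives ZL at -111.2° from the x-axis; with |ZL| = 29.4, L = (18.21, -30.78). ∠ZLD = 73.2° gives LD at 142.0° from the x-axis; with |LD| = 13.5, D = (7.575, -22.47). So D.x = 7.575.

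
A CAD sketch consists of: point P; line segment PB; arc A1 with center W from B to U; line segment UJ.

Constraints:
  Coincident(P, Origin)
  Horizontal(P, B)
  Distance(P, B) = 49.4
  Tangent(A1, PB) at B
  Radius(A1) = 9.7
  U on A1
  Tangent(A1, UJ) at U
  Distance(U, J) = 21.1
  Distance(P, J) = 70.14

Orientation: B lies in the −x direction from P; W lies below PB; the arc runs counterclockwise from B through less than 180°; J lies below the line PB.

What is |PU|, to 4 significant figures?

59.12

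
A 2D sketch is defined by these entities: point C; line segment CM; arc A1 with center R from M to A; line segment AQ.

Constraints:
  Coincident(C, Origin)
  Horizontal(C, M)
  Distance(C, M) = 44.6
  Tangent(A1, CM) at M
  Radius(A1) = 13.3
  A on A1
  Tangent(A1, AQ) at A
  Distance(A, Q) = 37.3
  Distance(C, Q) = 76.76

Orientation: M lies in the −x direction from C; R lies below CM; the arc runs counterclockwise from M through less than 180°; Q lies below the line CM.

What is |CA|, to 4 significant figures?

59.43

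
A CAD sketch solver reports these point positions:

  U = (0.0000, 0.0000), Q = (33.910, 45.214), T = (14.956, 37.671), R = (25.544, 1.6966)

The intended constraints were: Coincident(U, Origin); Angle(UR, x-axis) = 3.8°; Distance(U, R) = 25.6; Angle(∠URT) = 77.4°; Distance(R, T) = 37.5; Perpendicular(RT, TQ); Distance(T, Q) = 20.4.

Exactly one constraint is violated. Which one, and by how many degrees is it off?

Perpendicular(RT, TQ) — off by 5.30°.

U = (0.00, 0.00) ✓; UR at 3.800° ✓; |UR| = 25.60 ✓; ∠URT = 77.40° ✓; |RT| = 37.50 ✓; ∠(RT, TQ) = 84.70° ✗; |TQ| = 20.40 ✓.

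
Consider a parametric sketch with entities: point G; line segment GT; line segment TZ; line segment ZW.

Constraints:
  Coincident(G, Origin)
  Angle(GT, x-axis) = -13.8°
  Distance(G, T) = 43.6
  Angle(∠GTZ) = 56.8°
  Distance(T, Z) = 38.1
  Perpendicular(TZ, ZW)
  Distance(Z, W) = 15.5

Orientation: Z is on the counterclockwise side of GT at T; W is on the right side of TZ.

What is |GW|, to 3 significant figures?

53.9

∠GTZ = 56.8°, so TZ runs at -13.8° + (180° − 56.8°) = 109° from the x-axis; with |TZ| = 38.1, Z = T + 38.1·(cos 109°, sin 109°) = (29.7, 25.5). TZ ⟂ ZW; with |ZW| = 15.5 on the right of TZ, W = Z + 15.5·(0.943, 0.332) = (44.3, 30.7). Then |GW| = |W − G| = 53.9.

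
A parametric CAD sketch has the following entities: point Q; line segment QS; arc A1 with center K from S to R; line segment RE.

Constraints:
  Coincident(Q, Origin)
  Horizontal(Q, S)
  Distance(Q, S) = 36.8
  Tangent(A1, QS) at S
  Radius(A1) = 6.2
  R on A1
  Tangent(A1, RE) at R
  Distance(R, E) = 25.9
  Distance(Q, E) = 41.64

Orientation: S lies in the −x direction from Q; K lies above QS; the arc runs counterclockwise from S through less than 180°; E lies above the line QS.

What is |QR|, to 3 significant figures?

31.1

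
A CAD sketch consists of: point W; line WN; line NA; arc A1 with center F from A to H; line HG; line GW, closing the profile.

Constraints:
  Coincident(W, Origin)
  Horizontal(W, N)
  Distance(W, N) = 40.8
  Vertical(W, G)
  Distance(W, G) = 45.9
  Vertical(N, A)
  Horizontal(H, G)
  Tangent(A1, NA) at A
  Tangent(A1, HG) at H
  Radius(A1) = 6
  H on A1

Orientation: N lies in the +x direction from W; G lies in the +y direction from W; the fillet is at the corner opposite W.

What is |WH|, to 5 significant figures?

57.601

W is at the origin; W and N share the same y with |WN| = 40.8 and N on the +x side, so N = (40.800, 0.0000). WG is vertical with |WG| = 45.9 and G on the +y side, so G = (0.0000, 45.900). The virtual corner opposite W is at (40.800, 45.900). Tangency of A1 to NA means the radius FA is perpendicular to NA and the tangent condition forces FH to be normal to HG, with radius 6.0, so the center F sits 6.0 in from both sides at F = (34.800, 39.900). That places the tangent points at A = (40.800, 39.900) on NA and H = (34.800, 45.900) on HG. Then |WH| = |H − W| = 57.601.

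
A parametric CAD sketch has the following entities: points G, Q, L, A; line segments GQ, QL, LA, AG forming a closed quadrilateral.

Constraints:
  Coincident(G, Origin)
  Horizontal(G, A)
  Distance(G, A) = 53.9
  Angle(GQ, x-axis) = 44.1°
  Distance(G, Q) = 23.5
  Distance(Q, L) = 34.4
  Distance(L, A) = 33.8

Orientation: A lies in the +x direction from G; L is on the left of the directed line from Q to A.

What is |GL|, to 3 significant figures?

57.4

Checks: |QL| = 34.40 ✓; |LA| = 33.80 ✓.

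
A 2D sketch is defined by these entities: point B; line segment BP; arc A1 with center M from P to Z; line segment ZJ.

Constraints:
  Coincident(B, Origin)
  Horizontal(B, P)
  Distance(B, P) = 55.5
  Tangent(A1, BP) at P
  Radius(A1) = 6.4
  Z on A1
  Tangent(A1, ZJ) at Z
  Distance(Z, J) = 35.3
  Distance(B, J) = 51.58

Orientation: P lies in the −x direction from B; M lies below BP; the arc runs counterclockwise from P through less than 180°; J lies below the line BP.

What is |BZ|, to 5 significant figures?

61.154

B is at the origin; B and P share the same y with |BP| = 55.5 and P on the −x side, so P = (-55.500, 0.0000). Tangency of A1 to BP means the radius MP is perpendicular to BP, so M = P + (0, -6.4) = (-55.500, -6.4000). Since MZ ⟂ ZJ (tangency), |MJ| = √(6.4² + 35.3²) = 35.875 regardless of where Z sits on A1. So J lies on both circle(B, 51.58) and circle(M, 35.875); the below-BP intersection is J = (-36.262, -36.681). Z is the foot of the tangent from J: Z = (-60.203, -10.741).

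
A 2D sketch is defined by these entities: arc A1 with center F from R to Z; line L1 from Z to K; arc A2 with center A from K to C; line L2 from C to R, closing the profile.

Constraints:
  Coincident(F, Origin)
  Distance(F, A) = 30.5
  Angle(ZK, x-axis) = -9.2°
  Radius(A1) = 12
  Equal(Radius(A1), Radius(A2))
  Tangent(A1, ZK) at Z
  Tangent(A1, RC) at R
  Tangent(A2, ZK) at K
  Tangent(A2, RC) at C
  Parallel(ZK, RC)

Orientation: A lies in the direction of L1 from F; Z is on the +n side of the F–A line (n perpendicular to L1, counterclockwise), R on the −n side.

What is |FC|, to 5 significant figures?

32.776

The slot axis is L1's direction at -9.2°, so u = (cos -9.2°, sin -9.2°) = (0.98714, -0.15988) and n = (−sin -9.2°, cos -9.2°) = (0.15988, 0.98714). F is at the origin and A lies 30.5 along u from F, so A = 30.5·u = (30.108, -4.8764). Tangency of A1 to both parallel lines with radius 12.0 puts Z and R at F ± 12.0·n: Z = (1.9186, 11.846), R = (-1.9186, -11.846). Equal radii place K and C the same way about A: K = A + 12.0·n = (32.026, 6.9693), C = A − 12.0·n = (28.189, -16.722). Then |FC| = |C − F| = 32.776.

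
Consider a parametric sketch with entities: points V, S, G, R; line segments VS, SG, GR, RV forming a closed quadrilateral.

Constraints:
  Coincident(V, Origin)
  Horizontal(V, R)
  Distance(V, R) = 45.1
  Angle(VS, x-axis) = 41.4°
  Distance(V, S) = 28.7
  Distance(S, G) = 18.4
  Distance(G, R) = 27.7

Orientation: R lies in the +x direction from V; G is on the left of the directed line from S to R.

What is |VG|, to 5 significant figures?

46.654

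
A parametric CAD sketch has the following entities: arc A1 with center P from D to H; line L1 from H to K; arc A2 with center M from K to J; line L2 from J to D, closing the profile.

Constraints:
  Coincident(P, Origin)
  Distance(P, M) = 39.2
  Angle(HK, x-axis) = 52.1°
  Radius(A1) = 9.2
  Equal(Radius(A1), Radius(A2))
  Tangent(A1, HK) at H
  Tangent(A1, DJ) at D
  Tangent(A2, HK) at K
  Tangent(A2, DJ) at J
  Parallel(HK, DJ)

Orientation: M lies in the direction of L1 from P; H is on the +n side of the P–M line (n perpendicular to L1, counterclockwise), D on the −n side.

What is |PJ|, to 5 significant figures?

40.265

Tangency of A1 to both parallel lines with radius 9.2 puts H and D at P ± 9.2·n: H = (-7.2596, 5.6514), D = (7.2596, -5.6514). Equal radii place K and J the same way about M: K = M + 9.2·n = (16.820, 36.584), J = M − 9.2·n = (31.340, 25.281). Then |PJ| = |J − P| = 40.265.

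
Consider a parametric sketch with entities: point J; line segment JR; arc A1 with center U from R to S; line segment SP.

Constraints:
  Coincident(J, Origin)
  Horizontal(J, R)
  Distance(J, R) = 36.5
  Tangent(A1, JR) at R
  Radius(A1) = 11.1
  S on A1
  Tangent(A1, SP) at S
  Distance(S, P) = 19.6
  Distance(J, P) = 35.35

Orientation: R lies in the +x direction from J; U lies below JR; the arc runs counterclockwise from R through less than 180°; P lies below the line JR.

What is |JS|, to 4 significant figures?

27.11

Checks: |US| = 11.10 ✓; ∠(US, SP) = 90.00° ✓; |SP| = 19.60 ✓; |JP| = 35.35 ✓.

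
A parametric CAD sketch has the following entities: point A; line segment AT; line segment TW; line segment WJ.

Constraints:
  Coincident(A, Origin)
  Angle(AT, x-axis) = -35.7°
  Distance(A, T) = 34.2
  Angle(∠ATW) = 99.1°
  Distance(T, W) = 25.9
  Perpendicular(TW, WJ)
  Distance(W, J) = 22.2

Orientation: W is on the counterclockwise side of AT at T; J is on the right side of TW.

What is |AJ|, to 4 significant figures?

64.13

A is at the origin; AT runs at -35.7° with length 34.2, so T = 34.2·(cos -35.7°, sin -35.7°) = (27.77, -19.96). ∠ATW = 99.1°, so TW runs at -35.7° + (180° − 99.1°) = 45.20° from the x-axis; with |TW| = 25.9, W = T + 25.9·(cos 45.20°, sin 45.20°) = (46.02, -1.579). The perpendicularity gives WJ at right angles to TW; with |WJ| = 22.2 on the right of TW, J = W + 22.2·(0.7096, -0.7046) = (61.78, -17.22). Then |AJ| = |J − A| = 64.13.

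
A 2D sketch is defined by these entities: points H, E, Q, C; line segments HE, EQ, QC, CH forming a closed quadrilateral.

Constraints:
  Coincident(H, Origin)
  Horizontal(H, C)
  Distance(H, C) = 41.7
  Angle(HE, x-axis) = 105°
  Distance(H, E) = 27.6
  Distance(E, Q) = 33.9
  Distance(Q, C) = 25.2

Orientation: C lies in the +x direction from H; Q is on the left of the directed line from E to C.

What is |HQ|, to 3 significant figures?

32.7

H is at the origin; HC is horizontal with |HC| = 41.7 and C in +x, so C = (41.7, 0). HE runs at 105.0° with |HE| = 27.6, so E = (-7.14, 26.7). Q is determined by |EQ| = 33.9 and |QC| = 25.2 together: it lies at the intersection of circle(E, 33.9) and circle(C, 25.2). With |EC| = 55.6, the foot of the radical line on EC is 32.4 from E and the perpendicular offset is √(33.9² − 32.4²) = 9.83. Taking the left-of-EC solution: Q = (26.0, 19.7).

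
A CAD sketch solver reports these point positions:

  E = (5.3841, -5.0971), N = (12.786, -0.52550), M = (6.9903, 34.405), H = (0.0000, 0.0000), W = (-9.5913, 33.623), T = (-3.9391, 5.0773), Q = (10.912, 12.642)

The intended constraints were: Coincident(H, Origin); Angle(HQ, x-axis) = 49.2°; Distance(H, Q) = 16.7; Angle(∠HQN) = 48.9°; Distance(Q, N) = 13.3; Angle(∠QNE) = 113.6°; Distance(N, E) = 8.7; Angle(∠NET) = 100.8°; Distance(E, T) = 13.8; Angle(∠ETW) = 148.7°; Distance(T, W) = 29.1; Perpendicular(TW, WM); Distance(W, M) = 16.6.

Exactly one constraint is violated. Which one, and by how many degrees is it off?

Perpendicular(TW, WM) — off by 8.50°.

H = (0.00, 0.00) ✓; HQ at 49.20° ✓; |HQ| = 16.70 ✓; ∠HQN = 48.90° ✓; |QN| = 13.30 ✓; ∠QNE = 113.6° ✓; |NE| = 8.700 ✓; ∠NET = 100.8° ✓; |ET| = 13.80 ✓; ∠ETW = 148.7° ✓; |TW| = 29.10 ✓; ∠(TW, WM) = 98.50° ✗; |WM| = 16.60 ✓.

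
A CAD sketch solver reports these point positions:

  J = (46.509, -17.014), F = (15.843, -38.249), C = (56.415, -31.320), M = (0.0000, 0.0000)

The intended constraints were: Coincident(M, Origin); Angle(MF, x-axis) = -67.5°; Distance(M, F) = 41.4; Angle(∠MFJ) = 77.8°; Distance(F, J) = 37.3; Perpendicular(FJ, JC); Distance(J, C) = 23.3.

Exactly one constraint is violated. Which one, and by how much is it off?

Distance(J, C) = 23.3 — off by 5.90.

M = (0.00, 0.00) ✓; MF at -67.50° ✓; |MF| = 41.40 ✓; ∠MFJ = 77.80° ✓; |FJ| = 37.30 ✓; ∠(FJ, JC) = 90.00° ✓; |JC| = 17.40 ✗.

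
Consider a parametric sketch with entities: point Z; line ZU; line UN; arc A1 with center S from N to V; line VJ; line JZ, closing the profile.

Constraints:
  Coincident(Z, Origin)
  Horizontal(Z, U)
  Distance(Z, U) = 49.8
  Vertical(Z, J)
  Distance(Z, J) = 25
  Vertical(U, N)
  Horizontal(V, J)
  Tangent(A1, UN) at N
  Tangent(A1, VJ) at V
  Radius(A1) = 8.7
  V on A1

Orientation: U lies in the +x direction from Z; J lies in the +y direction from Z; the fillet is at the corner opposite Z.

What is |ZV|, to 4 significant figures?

48.11

The virtual corner opposite Z is at (49.80, 25.00). Since A1 is tangent to UN there, SN ⟂ UN and the tangent condition forces SV to be normal to VJ, with radius 8.7, so the center S sits 8.7 in from both sides at S = (41.10, 16.30). That places the tangent points at N = (49.80, 16.30) on UN and V = (41.10, 25.00) on VJ. Then |ZV| = |V − Z| = 48.11.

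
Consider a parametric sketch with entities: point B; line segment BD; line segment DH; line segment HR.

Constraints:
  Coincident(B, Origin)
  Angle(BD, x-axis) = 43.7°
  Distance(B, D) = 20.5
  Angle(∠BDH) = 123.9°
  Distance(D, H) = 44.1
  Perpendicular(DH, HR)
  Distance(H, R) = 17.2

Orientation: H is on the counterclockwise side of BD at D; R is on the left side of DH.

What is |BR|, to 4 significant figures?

55.53

B is at the origin; BD runs at 43.7° with length 20.5, so D = 20.5·(cos 43.7°, sin 43.7°) = (14.82, 14.16). ∠BDH = 123.9°, so DH runs at 43.7° + (180° − 123.9°) = 99.80° from the x-axis; with |DH| = 44.1, H = D + 44.1·(cos 99.80°, sin 99.80°) = (7.315, 57.62). The perpendicularity gives HR at right angles to DH; with |HR| = 17.2 on the left of DH, R = H + 17.2·(-0.9854, -0.1702) = (-9.634, 54.69). Then |BR| = |R − B| = 55.53.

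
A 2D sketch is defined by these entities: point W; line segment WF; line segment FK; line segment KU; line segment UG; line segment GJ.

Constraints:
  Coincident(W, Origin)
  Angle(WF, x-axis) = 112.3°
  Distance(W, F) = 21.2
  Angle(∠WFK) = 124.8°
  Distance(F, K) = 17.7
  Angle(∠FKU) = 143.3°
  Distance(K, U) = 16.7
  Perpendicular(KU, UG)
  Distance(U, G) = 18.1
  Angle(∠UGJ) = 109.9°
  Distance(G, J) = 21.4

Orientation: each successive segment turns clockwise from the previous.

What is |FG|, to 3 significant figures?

31.8

∠FKU = 143.3° gives KU at 20.4° from the x-axis; with |KU| = 16.7, U = (17.2, 40.3). KU ⟂ UG, so UG runs at -69.6°; with |UG| = 18.1, G = (23.5, 23.3). Then |FG| = |G − F| = 31.8.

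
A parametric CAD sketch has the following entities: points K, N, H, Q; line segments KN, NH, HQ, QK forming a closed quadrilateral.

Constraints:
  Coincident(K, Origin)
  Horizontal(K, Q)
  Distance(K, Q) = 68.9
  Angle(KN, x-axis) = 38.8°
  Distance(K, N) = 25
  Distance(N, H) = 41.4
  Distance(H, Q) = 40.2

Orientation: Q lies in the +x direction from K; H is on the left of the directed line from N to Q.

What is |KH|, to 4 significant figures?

66.29

K is at the origin; KQ is horizontal with |KQ| = 68.9 and Q in +x, so Q = (68.9, 0). KN runs at 38.8° with |KN| = 25.0, so N = (19.48, 15.67). H is determined by |NH| = 41.4 and |HQ| = 40.2 together: it lies at the intersection of circle(N, 41.4) and circle(Q, 40.2). With |NQ| = 51.84, the foot of the radical line on NQ is 26.86 from N and the perpendicular offset is √(41.4² − 26.86²) = 31.50. Taking the left-of-NQ solution: H = (54.61, 37.57).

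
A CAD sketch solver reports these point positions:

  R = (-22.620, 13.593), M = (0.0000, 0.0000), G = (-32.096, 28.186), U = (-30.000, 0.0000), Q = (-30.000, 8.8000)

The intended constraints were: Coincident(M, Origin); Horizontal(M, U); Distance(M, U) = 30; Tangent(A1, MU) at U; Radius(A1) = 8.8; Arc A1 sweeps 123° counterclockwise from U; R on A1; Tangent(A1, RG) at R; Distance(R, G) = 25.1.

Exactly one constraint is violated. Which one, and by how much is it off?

Distance(R, G) = 25.1 — off by 7.70.

M = (0.00, 0.00) ✓; M.y = 0.00, U.y = 0.00 ✓; |MU| = 30.00 ✓; ∠(QU, UM) = 90.00° ✓; |QU| = 8.800 ✓; bearing(Q→R) − bearing(Q→U) = 123.0° ✓; |QR| = 8.800 ✓; ∠(QR, RG) = 90.00° ✓; |RG| = 17.40 ✗.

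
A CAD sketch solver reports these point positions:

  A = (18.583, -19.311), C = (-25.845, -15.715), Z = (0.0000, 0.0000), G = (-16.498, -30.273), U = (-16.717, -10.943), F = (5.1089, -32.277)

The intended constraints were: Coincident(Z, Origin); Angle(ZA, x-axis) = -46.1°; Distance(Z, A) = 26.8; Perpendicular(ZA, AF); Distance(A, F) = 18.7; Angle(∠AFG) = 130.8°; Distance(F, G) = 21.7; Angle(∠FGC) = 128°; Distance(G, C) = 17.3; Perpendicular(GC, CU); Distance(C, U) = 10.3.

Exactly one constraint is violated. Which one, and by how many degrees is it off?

Perpendicular(GC, CU) — off by 5.10°.

Z = (0.00, 0.00) ✓; ZA at -46.10° ✓; |ZA| = 26.80 ✓; ∠(ZA, AF) = 90.00° ✓; |AF| = 18.70 ✓; ∠AFG = 130.8° ✓; |FG| = 21.70 ✓; ∠FGC = 128.0° ✓; |GC| = 17.30 ✓; ∠(GC, CU) = 95.10° ✗; |CU| = 10.30 ✓.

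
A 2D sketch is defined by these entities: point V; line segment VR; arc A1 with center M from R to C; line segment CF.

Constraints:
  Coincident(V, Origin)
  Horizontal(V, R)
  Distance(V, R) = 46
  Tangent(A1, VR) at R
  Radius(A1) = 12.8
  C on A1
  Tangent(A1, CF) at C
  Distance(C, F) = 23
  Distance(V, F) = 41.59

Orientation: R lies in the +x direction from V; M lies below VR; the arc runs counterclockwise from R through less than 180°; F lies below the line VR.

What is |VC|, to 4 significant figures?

34.95

V is at the origin; VR is horizontal with |VR| = 46.0 and R on the +x side, so R = (46.00, 0.000). Since A1 is tangent to VR there, MR ⟂ VR, so M = R + (0, -12.8) = (46.00, -12.80). Since MC ⟂ CF (tangency), |MF| = √(12.8² + 23.0²) = 26.32 regardless of where C sits on A1. So F lies on both circle(V, 41.59) and circle(M, 26.32); the below-VR intersection is F = (27.33, -31.35). C is the foot of the tangent from F: C = (33.70, -9.253).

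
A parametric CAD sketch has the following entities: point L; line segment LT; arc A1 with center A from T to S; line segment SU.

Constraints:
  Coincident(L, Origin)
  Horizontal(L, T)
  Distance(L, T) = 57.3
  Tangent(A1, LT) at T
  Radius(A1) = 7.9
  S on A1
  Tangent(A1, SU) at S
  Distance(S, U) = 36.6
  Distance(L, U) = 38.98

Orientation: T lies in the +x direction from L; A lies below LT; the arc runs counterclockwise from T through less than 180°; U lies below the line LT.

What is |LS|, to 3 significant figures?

51.7

Checks: |AS| = 7.900 ✓; ∠(AS, SU) = 90.00° ✓; |SU| = 36.60 ✓; |LU| = 38.98 ✓.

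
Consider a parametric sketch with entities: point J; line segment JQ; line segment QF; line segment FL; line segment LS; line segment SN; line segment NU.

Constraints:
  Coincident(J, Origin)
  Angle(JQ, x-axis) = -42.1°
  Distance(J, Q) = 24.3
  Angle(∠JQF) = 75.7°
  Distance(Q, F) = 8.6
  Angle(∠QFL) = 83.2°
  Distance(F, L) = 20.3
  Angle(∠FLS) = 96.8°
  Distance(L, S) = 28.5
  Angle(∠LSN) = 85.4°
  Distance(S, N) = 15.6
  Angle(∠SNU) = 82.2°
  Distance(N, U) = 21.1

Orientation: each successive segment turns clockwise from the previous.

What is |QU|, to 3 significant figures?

9.15

J is at the origin; JQ runs at -42.1° with length 24.3, so Q = (18.0, -16.3). ∠JQF = 75.7° gives QF at -146° from the x-axis; with |QF| = 8.6, F = (10.9, -21.1). ∠QFL = 83.2° gives FL at 117° from the x-axis; with |FL| = 20.3, L = (1.71, -2.93). ∠FLS = 96.8° gives LS at 33.6° from the x-axis; with |LS| = 28.5, S = (25.5, 12.8). ∠LSN = 85.4° gives SN at -61.0° from the x-axis; with |SN| = 15.6, N = (33.0, -0.803). ∠SNU = 82.2° gives NU at -159° from the x-axis; with |NU| = 21.1, U = (13.3, -8.43). Then |QU| = |U − Q| = 9.15.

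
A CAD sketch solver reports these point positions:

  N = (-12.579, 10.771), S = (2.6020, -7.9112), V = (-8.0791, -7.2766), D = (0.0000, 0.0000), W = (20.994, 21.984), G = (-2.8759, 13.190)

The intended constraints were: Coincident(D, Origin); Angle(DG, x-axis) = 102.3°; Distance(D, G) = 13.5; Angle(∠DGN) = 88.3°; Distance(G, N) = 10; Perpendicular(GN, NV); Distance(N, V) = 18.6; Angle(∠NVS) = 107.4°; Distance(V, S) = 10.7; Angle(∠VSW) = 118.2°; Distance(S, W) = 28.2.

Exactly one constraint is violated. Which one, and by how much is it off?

Distance(S, W) = 28.2 — off by 6.90.

D = (0.00, 0.00) ✓; DG at 102.3° ✓; |DG| = 13.50 ✓; ∠DGN = 88.30° ✓; |GN| = 10.00 ✓; ∠(GN, NV) = 90.00° ✓; |NV| = 18.60 ✓; ∠NVS = 107.4° ✓; |VS| = 10.70 ✓; ∠VSW = 118.2° ✓; |SW| = 35.10 ✗.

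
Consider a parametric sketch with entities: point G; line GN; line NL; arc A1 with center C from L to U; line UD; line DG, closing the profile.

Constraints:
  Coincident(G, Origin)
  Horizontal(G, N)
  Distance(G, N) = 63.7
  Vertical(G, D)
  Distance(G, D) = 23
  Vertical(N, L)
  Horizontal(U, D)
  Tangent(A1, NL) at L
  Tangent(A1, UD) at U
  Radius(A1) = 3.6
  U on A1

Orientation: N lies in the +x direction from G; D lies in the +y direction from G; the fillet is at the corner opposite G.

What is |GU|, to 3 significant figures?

64.4

G is at the origin; GN is horizontal with |GN| = 63.7 and N on the +x side, so N = (63.7, 0.00). G and D share the same x with |GD| = 23.0 and D on the +y side, so D = (0.00, 23.0). The virtual corner opposite G is at (63.7, 23.0). Since A1 is tangent to NL there, CL ⟂ NL and A1 meets UD tangentially, so CU is at right angles to UD, with radius 3.6, so the center C sits 3.6 in from both sides at C = (60.1, 19.4). That places the tangent points at L = (63.7, 19.4) on NL and U = (60.1, 23.0) on UD. Then |GU| = |U − G| = 64.4.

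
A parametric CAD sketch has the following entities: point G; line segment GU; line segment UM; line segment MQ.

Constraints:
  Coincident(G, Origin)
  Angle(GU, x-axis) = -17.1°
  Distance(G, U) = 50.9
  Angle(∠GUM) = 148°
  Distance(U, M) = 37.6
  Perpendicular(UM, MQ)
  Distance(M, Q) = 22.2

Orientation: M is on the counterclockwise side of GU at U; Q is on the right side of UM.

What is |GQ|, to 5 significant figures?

94.557

G is at the origin; GU runs at -17.1° with length 50.9, so U = 50.9·(cos -17.1°, sin -17.1°) = (48.650, -14.967). ∠GUM = 148.0°, so UM runs at -17.1° + (180° − 148.0°) = 14.900° from the x-axis; with |UM| = 37.6, M = U + 37.6·(cos 14.900°, sin 14.900°) = (84.986, -5.2985). The perpendicularity gives MQ at right angles to UM; with |MQ| = 22.2 on the right of UM, Q = M + 22.2·(0.25713, -0.96638) = (90.694, -26.752). Then |GQ| = |Q − G| = 94.557.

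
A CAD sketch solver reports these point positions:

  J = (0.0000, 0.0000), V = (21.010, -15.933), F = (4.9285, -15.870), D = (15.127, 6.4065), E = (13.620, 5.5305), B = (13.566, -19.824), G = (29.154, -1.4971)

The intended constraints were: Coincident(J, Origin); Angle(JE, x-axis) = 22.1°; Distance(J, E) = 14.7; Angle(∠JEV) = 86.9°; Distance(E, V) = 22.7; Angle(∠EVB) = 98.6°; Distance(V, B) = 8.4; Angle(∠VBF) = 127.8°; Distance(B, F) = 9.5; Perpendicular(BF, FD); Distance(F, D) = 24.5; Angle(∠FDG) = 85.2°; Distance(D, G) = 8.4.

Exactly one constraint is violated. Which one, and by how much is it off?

Distance(D, G) = 8.4 — off by 7.70.

J = (0.00, 0.00) ✓; JE at 22.10° ✓; |JE| = 14.70 ✓; ∠JEV = 86.90° ✓; |EV| = 22.70 ✓; ∠EVB = 98.60° ✓; |VB| = 8.400 ✓; ∠VBF = 127.8° ✓; |BF| = 9.500 ✓; ∠(BF, FD) = 90.00° ✓; |FD| = 24.50 ✓; ∠FDG = 85.20° ✓; |DG| = 16.10 ✗.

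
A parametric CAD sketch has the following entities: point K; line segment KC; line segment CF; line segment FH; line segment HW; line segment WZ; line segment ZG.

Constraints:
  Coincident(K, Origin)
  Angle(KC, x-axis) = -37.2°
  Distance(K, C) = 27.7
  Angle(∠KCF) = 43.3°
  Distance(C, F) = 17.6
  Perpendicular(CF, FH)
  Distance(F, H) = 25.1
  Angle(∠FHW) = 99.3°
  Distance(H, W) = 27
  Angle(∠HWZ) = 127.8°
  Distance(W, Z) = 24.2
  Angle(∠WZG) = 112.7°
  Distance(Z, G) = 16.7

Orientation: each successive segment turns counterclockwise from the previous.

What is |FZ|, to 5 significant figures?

46.235

K is at the origin; KC runs at -37.2° with length 27.7, so C = (22.064, -16.747). ∠KCF = 43.3° gives CF at 99.500° from the x-axis; with |CF| = 17.6, F = (19.159, 0.61123). CF is perpendicular to FH, so FH runs at -170.50°; with |FH| = 25.1, H = (-5.5967, -3.5315). ∠FHW = 99.3° gives HW at -89.800° from the x-axis; with |HW| = 27.0, W = (-5.5025, -30.531). ∠HWZ = 127.8° gives WZ at -37.600° from the x-axis; with |WZ| = 24.2, Z = (13.671, -45.297). Then |FZ| = |Z − F| = 46.235.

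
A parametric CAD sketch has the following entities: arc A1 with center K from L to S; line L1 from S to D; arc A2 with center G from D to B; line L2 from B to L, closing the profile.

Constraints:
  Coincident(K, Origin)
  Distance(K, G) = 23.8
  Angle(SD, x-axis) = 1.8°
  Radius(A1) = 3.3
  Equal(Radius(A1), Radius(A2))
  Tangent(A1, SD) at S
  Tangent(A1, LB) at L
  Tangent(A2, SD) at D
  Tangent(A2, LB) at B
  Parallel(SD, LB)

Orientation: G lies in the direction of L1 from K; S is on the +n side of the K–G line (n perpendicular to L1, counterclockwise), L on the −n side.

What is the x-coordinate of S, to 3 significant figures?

-0.104

K is at the origin and G lies 23.8 along u from K, so G = 23.8·u = (23.8, 0.748). Tangency of A1 to both parallel lines with radius 3.3 puts S and L at K ± 3.3·n: S = (-0.104, 3.30), L = (0.104, -3.30). So S.x = -0.104.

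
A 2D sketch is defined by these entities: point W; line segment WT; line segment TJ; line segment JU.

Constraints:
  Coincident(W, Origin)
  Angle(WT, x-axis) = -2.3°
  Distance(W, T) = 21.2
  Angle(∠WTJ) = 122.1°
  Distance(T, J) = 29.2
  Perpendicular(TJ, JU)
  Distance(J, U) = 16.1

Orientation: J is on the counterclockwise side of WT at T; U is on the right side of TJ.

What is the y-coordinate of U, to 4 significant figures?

14.15

W is at the origin; WT runs at -2.3° with length 21.2, so T = 21.2·(cos -2.3°, sin -2.3°) = (21.18, -0.8508). ∠WTJ = 122.1°, so TJ runs at -2.3° + (180° − 122.1°) = 55.60° from the x-axis; with |TJ| = 29.2, J = T + 29.2·(cos 55.60°, sin 55.60°) = (37.68, 23.24). TJ ⟂ JU; with |JU| = 16.1 on the right of TJ, U = J + 16.1·(0.8251, -0.5650) = (50.96, 14.15). So U.y = 14.15.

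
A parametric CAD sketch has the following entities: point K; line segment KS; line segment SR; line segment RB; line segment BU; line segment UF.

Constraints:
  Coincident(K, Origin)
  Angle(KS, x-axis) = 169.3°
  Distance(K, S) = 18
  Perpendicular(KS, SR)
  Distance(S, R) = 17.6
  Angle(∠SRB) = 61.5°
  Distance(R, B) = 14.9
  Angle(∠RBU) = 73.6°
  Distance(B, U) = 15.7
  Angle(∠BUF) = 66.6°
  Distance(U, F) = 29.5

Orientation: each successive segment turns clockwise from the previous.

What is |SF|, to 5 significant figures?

28.218

K is at the origin; KS runs at 169.3° with length 18.0, so S = (-17.687, 3.3420). KS is perpendicular to SR, so SR runs at 79.300°; with |SR| = 17.6, R = (-14.419, 20.636). ∠SRB = 61.5° gives RB at -39.200° from the x-axis; with |RB| = 14.9, B = (-2.8726, 11.219). ∠RBU = 73.6° gives BU at -145.60° from the x-axis; with |BU| = 15.7, U = (-15.827, 2.3488). ∠BUF = 66.6° gives UF at 101.00° from the x-axis; with |UF| = 29.5, F = (-21.456, 31.307). Then |SF| = |F − S| = 28.218.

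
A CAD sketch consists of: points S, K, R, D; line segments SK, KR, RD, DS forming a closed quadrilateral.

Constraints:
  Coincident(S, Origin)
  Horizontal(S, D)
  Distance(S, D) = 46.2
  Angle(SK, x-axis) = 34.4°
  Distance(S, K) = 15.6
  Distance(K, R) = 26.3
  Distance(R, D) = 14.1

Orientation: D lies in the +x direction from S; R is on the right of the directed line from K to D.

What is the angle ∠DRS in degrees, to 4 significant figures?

138.9°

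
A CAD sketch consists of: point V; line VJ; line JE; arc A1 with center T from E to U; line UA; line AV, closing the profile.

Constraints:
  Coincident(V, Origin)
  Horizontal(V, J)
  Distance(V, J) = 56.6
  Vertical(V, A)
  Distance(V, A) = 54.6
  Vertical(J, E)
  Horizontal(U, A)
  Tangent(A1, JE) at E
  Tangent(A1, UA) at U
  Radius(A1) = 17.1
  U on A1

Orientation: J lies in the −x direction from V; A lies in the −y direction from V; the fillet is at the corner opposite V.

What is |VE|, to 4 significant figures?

67.90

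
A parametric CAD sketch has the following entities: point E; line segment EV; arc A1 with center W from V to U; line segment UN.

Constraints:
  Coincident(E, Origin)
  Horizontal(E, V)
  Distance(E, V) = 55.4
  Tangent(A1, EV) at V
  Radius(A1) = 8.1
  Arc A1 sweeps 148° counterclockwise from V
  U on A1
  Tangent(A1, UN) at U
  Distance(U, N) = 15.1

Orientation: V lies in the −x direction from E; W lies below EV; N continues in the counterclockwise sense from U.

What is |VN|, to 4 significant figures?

24.50

E is at the origin; EV is horizontal with |EV| = 55.4 and V on the −x side, so V = (-55.40, 0.000). Since A1 is tangent to EV there, WV ⟂ EV, so W = V + (0, -8.1) = (-55.40, -8.100). On A1, V sits at bearing 90° from W; a 148° counterclockwise sweep puts U at bearing 238°, so U = W + 8.1·(cos 238°, sin 238°) = (-59.69, -14.97). Since A1 is tangent to UN there, WU ⟂ UN, so UN runs along (−sin 238°, cos 238°); with |UN| = 15.1, N = (-46.89, -22.97). Then |VN| = |N − V| = 24.50.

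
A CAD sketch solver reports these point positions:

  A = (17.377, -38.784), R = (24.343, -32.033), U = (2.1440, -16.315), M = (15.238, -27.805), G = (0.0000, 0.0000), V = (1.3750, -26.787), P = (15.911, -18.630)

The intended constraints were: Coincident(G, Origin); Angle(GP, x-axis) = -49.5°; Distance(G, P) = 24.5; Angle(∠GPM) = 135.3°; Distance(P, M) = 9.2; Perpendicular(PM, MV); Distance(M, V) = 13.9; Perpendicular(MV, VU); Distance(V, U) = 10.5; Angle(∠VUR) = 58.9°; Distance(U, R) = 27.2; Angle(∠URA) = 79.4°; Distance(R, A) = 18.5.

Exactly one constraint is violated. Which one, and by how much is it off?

Distance(R, A) = 18.5 — off by 8.80.

G = (0.00, 0.00) ✓; GP at -49.50° ✓; |GP| = 24.50 ✓; ∠GPM = 135.3° ✓; |PM| = 9.200 ✓; ∠(PM, MV) = 90.00° ✓; |MV| = 13.90 ✓; ∠(MV, VU) = 90.00° ✓; |VU| = 10.50 ✓; ∠VUR = 58.90° ✓; |UR| = 27.20 ✓; ∠URA = 79.40° ✓; |RA| = 9.701 ✗.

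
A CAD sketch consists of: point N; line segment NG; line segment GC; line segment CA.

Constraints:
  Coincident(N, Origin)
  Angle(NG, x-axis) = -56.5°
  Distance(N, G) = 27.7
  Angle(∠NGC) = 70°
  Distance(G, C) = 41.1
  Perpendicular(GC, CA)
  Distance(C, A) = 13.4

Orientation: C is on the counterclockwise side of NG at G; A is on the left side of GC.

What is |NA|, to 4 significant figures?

34.05

∠NGC = 70.0°, so GC runs at -56.5° + (180° − 70.0°) = 53.50° from the x-axis; with |GC| = 41.1, C = G + 41.1·(cos 53.50°, sin 53.50°) = (39.74, 9.940). The perpendicularity gives CA at right angles to GC; with |CA| = 13.4 on the left of GC, A = C + 13.4·(-0.8039, 0.5948) = (28.96, 17.91). Then |NA| = |A − N| = 34.05.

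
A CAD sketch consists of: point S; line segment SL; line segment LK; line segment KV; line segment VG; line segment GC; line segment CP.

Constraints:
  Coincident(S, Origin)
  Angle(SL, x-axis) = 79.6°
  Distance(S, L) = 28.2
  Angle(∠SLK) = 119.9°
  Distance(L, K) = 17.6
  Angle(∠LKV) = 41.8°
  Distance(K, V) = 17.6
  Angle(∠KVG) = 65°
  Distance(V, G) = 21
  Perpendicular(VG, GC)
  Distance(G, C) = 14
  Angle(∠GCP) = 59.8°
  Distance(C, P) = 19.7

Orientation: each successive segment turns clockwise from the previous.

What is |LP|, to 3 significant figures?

9.90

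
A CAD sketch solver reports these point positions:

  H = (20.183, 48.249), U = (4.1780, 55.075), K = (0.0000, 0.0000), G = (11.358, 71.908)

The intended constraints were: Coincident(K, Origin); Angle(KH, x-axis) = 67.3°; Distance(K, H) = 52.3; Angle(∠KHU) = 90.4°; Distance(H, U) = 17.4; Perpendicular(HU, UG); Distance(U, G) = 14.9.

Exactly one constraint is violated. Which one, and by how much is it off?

Distance(U, G) = 14.9 — off by 3.40.

K = (0.00, 0.00) ✓; KH at 67.30° ✓; |KH| = 52.30 ✓; ∠KHU = 90.40° ✓; |HU| = 17.40 ✓; ∠(HU, UG) = 90.00° ✓; |UG| = 18.30 ✗.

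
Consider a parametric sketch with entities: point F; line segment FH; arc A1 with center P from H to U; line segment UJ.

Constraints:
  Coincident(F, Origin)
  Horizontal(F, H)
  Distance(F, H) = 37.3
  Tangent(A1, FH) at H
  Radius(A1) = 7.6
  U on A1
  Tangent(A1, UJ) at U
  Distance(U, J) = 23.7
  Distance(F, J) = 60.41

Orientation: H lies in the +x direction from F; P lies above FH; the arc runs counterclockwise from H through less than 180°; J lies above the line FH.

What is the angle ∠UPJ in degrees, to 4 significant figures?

72.22°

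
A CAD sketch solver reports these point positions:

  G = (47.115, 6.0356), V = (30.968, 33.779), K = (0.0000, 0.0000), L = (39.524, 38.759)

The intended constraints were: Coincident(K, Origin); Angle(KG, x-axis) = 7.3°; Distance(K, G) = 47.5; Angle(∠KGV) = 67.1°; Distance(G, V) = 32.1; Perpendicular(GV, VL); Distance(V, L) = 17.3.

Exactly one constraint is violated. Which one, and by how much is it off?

Distance(V, L) = 17.3 — off by 7.40.

K = (0.00, 0.00) ✓; KG at 7.300° ✓; |KG| = 47.50 ✓; ∠KGV = 67.10° ✓; |GV| = 32.10 ✓; ∠(GV, VL) = 90.00° ✓; |VL| = 9.900 ✗.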